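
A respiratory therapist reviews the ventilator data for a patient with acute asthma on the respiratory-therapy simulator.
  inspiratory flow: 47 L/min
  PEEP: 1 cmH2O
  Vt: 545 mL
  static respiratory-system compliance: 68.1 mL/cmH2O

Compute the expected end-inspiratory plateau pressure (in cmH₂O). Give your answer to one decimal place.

9.0

Pplat = PEEP + Vt / Cstat = 1 + 545 / 68.1 = 1 + 8.003 = 9.003 cmH2O.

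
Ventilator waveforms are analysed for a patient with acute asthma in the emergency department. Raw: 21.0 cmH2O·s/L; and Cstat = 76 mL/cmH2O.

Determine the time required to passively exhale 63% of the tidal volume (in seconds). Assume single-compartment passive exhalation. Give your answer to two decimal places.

τ = R × C = 21.0 × 76 mL/cmH2O = 21.0 × 0.076 L/cmH2O = 1.596 s.
Exhaled fraction f = 1 − e^(−t/τ) → t = −τ·ln(1 − f) = −1.596·ln(0.37) = 1.587 s.

1.59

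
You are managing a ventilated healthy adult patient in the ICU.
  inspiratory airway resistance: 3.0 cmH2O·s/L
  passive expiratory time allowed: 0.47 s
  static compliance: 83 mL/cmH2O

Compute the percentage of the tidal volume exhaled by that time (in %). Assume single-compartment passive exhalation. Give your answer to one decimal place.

τ = R × C = 3.0 × 83 mL/cmH2O = 3.0 × 0.083 L/cmH2O = 0.249 s.
Passive exhalation: V(t)/V₀ = e^(−t/τ) = e^(−0.47/0.249) = 0.1514.
Fraction exhaled = 1 − 0.1514 = 0.8486 → 84.86%.

84.9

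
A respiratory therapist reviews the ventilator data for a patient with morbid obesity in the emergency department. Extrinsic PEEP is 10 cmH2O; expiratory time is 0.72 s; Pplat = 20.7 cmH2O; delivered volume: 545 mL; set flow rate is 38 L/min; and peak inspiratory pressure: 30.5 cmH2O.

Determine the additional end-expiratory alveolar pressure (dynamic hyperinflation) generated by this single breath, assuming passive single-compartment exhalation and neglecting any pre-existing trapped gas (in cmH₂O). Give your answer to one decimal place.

Flow: 38 L/min ÷ 60 = 0.6333 L/s.
R = (PIP − Pplat)/V̇ = (30.5 − 20.7) / 0.6333 = 9.8/0.6333 = 15.474 cmH2O·s/L.
C = Vt/(Pplat − PEEP) = 545.0 / (20.7 − 10) = 545.0/10.7 = 50.935 mL/cmH2O.
τ = R × C = 15.474 × 0.05094 L/cmH2O = 0.7882 s.
Fraction remaining = e^(−Te/τ) = e^(−0.72/0.7882) = 0.4011; trapped volume = 545.0 × 0.4011 = 218.6 mL.
Additional alveolar pressure from trapping ≈ V_trapped / C = 218.6 / 50.935 = 4.292 cmH2O.

4.3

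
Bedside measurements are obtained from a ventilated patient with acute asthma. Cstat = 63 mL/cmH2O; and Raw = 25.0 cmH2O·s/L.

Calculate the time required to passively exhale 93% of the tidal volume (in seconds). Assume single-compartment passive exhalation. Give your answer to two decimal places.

4.19

τ = R × C = 25.0 × 63 mL/cmH2O = 25.0 × 0.063 L/cmH2O = 1.575 s.
Exhaled fraction f = 1 − e^(−t/τ) → t = −τ·ln(1 − f) = −1.575·ln(0.07) = 4.188 s.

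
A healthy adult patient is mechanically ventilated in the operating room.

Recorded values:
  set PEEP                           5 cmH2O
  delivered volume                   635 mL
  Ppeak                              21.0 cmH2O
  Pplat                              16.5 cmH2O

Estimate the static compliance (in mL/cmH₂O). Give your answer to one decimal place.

55.2

Cstat = Vt / (Pplat − PEEP) = 635 / (16.5 − 5) = 635 / 11.5 = 55.217 mL/cmH2O.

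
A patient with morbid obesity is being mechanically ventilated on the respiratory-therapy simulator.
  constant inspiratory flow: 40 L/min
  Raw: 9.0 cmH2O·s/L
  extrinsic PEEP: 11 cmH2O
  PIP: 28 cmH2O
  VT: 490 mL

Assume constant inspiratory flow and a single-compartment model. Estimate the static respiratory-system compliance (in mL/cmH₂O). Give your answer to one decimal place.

44.5

Flow: 40 L/min ÷ 60 = 0.6667 L/s.
Equation of motion (constant flow): PIP = Vt/C + R·V̇ + PEEP.
Vt/C = PIP − R·V̇ − PEEP = 28 − 9.0×0.6667 − 11 = 28 − 6.0 − 11 = 11.0 cmH2O.
C = Vt / 11.0 = 490 / 11.0 = 44.545 mL/cmH2O.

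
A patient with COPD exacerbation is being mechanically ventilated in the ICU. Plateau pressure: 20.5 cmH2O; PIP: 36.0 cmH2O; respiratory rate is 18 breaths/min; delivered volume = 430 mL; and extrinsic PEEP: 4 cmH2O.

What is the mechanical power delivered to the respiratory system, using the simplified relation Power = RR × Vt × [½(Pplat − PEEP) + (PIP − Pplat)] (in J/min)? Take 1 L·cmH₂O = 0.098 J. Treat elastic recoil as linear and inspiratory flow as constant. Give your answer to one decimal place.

18.0

Per-breath work = Vt × [½(Pplat−PEEP) + (PIP−Pplat)] = 0.430 × [0.5×16.5 + 15.5] = 0.430 × 23.75 = 10.213 L·cmH2O.
Power = 18 × 10.213 = 183.83 L·cmH2O/min.
× 0.098 J/(L·cmH2O) → 18.015 J/min.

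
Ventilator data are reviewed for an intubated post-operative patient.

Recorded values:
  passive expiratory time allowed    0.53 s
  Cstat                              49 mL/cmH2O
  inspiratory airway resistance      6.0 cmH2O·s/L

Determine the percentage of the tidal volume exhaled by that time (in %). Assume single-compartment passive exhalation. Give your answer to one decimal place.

83.5

τ = R × C = 6.0 × 49 mL/cmH2O = 6.0 × 0.049 L/cmH2O = 0.294 s.
Passive exhalation: V(t)/V₀ = e^(−t/τ) = e^(−0.53/0.294) = 0.1648.
Fraction exhaled = 1 − 0.1648 = 0.8352 → 83.52%.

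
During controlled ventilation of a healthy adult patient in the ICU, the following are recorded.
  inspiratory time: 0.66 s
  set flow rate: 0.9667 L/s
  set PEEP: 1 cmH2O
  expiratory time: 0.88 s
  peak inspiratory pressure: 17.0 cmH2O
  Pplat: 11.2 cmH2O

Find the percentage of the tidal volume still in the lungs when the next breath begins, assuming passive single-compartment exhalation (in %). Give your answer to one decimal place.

9.6

Vt = flow × Ti = 0.9667 L/s × 0.66 s × 1000 mL/L = 638.02 mL.
R = (PIP − Pplat)/V̇ = (17.0 − 11.2) / 0.9667 = 5.8/0.9667 = 6.0 cmH2O·s/L.
C = Vt/(Pplat − PEEP) = 638.02 / (11.2 − 1) = 638.02/10.2 = 62.551 mL/cmH2O.
τ = R × C = 6.0 × 0.06255 L/cmH2O = 0.3753 s.
Fraction remaining at end-expiration = e^(−Te/τ) = e^(−0.88/0.3753) = 0.09587 → 9.587%.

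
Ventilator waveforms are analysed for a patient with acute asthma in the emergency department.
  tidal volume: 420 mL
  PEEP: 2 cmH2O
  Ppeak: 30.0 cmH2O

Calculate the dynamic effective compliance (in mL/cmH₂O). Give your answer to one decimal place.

Dynamic compliance = Vt / (PIP − PEEP) = 420 / (30.0 − 2) = 420 / 28.0 = 15.0 mL/cmH2O.

15.0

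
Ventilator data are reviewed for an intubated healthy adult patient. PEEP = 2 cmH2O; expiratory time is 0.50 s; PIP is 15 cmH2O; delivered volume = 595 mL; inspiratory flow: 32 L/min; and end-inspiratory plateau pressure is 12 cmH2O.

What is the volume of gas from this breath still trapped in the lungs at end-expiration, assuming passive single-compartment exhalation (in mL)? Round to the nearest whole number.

134

Flow: 32 L/min ÷ 60 = 0.5333 L/s.
R = (PIP − Pplat)/V̇ = (15 − 12) / 0.5333 = 3.0/0.5333 = 5.625 cmH2O·s/L.
C = Vt/(Pplat − PEEP) = 595.0 / (12 − 2) = 595.0/10.0 = 59.5 mL/cmH2O.
τ = R × C = 5.625 × 0.0595 L/cmH2O = 0.3347 s.
Fraction remaining = e^(−Te/τ) = e^(−0.50/0.3347) = 0.2245.
Trapped volume = 595.0 × 0.2245 = 133.58 mL.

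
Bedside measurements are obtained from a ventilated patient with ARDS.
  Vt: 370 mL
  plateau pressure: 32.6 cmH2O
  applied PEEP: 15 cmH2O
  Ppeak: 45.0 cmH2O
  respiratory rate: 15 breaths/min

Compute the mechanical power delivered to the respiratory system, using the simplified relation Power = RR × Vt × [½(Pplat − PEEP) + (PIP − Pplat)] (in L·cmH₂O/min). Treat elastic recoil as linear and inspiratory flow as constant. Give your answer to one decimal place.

117.7

Per-breath work = Vt × [½(Pplat−PEEP) + (PIP−Pplat)] = 0.370 × [0.5×17.6 + 12.4] = 0.370 × 21.2 = 7.844 L·cmH2O.
Power = 15 × 7.844 = 117.66 L·cmH2O/min.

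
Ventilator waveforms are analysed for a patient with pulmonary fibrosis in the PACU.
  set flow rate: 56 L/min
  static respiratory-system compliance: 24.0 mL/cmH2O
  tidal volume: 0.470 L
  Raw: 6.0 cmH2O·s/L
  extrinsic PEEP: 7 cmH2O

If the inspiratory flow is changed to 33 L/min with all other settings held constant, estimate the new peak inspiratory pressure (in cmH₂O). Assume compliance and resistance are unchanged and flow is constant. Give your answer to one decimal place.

29.9

Flow: 56 L/min ÷ 60 = 0.9333 L/s.
New flow: 33 L/min ÷ 60 = 0.55 L/s.
PIP = Vt/C + R·V̇ + PEEP (constant-flow equation of motion).
Only the resistive term changes: ΔPIP = R × ΔV̇ = 6.0 × (0.55 − 0.9333) = 6.0 × -0.3833 = -2.3 cmH2O.
Original PIP = 470/24.0 + 6.0×0.9333 + 7 = 32.183 cmH2O; new PIP = 32.183 + (-2.3) = 29.883 cmH2O.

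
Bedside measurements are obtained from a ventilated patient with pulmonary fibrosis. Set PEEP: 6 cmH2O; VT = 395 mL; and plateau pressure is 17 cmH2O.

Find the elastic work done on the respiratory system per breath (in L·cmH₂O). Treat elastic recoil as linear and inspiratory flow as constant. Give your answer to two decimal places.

2.17

Elastic work ≈ ½ × (Pplat − PEEP) × Vt = 0.5 × (17 − 6) × 0.395 L = 0.5 × 11.0 × 0.395 = 2.173 L·cmH2O.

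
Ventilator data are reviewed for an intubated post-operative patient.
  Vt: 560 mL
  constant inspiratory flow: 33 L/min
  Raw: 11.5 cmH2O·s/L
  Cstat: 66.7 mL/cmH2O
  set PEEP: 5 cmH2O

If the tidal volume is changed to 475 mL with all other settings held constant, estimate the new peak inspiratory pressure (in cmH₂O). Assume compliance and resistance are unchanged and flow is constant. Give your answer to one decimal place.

Flow: 33 L/min ÷ 60 = 0.55 L/s.
PIP = Vt/C + R·V̇ + PEEP (constant-flow equation of motion).
Only the elastic term changes: ΔPIP = ΔVt / C = (475 − 560) / 66.7 = -1.274 cmH2O.
Original PIP = 560/66.7 + 11.5×0.55 + 5 = 19.721 cmH2O; new PIP = 19.721 + (-1.274) = 18.447 cmH2O.

18.4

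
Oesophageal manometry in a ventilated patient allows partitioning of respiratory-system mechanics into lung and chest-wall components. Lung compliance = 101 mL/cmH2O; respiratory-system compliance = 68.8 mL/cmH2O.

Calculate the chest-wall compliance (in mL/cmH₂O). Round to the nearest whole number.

216

1/Ccw = 1/Crs − 1/CL.
1/Ccw = 1/68.8 − 1/101 = 0.004634.
Ccw = 215.8 mL/cmH2O.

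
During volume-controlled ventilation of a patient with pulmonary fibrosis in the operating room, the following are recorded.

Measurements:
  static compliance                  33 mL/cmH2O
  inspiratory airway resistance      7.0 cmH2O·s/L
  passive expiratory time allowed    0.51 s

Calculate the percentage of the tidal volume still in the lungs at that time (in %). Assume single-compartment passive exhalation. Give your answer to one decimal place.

τ = R × C = 7.0 × 33 mL/cmH2O = 7.0 × 0.033 L/cmH2O = 0.231 s.
Passive exhalation: V(t)/V₀ = e^(−t/τ) = e^(−0.51/0.231) = 0.1099.
Fraction remaining = 0.1099 → 10.99%.

11.0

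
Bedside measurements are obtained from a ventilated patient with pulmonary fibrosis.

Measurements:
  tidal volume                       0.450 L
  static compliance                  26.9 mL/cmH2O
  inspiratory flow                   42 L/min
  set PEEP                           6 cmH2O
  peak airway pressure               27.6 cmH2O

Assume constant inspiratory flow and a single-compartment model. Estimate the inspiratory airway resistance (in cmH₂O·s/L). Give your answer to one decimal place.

7.0

Flow: 42 L/min ÷ 60 = 0.7 L/s.
Equation of motion (constant flow): PIP = Vt/C + R·V̇ + PEEP.
R·V̇ = PIP − Vt/C − PEEP = 27.6 − 450/26.9 − 6 = 27.6 − 16.729 − 6 = 4.871 cmH2O.
R = 4.871 / 0.7 = 6.959 cmH2O·s/L.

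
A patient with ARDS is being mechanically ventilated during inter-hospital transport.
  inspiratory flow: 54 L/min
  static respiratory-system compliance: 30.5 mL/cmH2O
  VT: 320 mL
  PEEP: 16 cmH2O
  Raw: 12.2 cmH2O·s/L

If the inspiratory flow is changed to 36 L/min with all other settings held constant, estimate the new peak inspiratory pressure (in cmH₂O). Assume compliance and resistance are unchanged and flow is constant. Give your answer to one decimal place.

33.8

Flow: 54 L/min ÷ 60 = 0.9 L/s.
New flow: 36 L/min ÷ 60 = 0.6 L/s.
PIP = Vt/C + R·V̇ + PEEP (constant-flow equation of motion).
Only the resistive term changes: ΔPIP = R × ΔV̇ = 12.2 × (0.6 − 0.9) = 12.2 × -0.3 = -3.66 cmH2O.
Original PIP = 320/30.5 + 12.2×0.9 + 16 = 37.472 cmH2O; new PIP = 37.472 + (-3.66) = 33.812 cmH2O.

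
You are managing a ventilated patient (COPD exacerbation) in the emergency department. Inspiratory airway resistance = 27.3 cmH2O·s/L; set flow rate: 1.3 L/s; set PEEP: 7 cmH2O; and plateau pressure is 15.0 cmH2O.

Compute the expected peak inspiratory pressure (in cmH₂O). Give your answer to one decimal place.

50.5

PIP = Pplat + Raw × flow = 15.0 + 27.3 × 1.3 = 15.0 + 35.49 = 50.49 cmH2O.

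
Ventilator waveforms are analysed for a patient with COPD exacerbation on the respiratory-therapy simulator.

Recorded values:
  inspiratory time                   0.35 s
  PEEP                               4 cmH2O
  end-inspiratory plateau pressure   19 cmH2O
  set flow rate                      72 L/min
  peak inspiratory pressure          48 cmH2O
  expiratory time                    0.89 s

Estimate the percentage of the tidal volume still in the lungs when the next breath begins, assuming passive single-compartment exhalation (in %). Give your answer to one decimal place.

Flow: 72 L/min ÷ 60 = 1.2 L/s.
Vt = flow × Ti = 1.2 L/s × 0.35 s × 1000 mL/L = 420.0 mL.
R = (PIP − Pplat)/V̇ = (48 − 19) / 1.2 = 29.0/1.2 = 24.167 cmH2O·s/L.
C = Vt/(Pplat − PEEP) = 420.0 / (19 − 4) = 420.0/15.0 = 28.0 mL/cmH2O.
τ = R × C = 24.167 × 0.028 L/cmH2O = 0.6767 s.
Fraction remaining at end-expiration = e^(−Te/τ) = e^(−0.89/0.6767) = 0.2684 → 26.84%.

26.8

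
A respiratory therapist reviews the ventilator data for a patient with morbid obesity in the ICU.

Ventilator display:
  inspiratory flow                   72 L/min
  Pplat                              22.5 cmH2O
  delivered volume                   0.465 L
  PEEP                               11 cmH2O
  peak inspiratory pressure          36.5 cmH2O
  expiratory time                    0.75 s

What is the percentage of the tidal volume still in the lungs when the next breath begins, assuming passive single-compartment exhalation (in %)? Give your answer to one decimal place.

20.4

Flow: 72 L/min ÷ 60 = 1.2 L/s.
R = (PIP − Pplat)/V̇ = (36.5 − 22.5) / 1.2 = 14.0/1.2 = 11.667 cmH2O·s/L.
C = Vt/(Pplat − PEEP) = 465.0 / (22.5 − 11) = 465.0/11.5 = 40.435 mL/cmH2O.
τ = R × C = 11.667 × 0.04044 L/cmH2O = 0.4718 s.
Fraction remaining at end-expiration = e^(−Te/τ) = e^(−0.75/0.4718) = 0.204 → 20.4%.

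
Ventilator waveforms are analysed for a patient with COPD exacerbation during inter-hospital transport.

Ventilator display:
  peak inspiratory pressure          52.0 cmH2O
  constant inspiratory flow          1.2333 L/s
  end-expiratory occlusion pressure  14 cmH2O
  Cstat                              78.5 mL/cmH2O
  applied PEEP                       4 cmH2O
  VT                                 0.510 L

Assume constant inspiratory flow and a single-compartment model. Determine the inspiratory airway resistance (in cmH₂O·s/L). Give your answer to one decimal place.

Total PEEP = 14 cmH2O (set 4 + intrinsic 10); this is the baseline alveolar pressure.
Equation of motion (constant flow): PIP = Vt/C + R·V̇ + PEEP.
R·V̇ = PIP − Vt/C − PEEP = 52.0 − 510/78.5 − 14 = 52.0 − 6.497 − 14 = 31.503 cmH2O.
R = 31.503 / 1.2333 = 25.544 cmH2O·s/L.

25.5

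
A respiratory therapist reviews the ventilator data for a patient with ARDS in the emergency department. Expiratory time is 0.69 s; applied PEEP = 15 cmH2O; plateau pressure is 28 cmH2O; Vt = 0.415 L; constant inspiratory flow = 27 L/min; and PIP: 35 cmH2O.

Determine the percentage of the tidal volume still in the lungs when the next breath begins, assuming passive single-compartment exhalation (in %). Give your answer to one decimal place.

24.9

Flow: 27 L/min ÷ 60 = 0.45 L/s.
R = (PIP − Pplat)/V̇ = (35 − 28) / 0.45 = 7.0/0.45 = 15.556 cmH2O·s/L.
C = Vt/(Pplat − PEEP) = 415.0 / (28 − 15) = 415.0/13.0 = 31.923 mL/cmH2O.
τ = R × C = 15.556 × 0.03192 L/cmH2O = 0.4965 s.
Fraction remaining at end-expiration = e^(−Te/τ) = e^(−0.69/0.4965) = 0.2491 → 24.91%.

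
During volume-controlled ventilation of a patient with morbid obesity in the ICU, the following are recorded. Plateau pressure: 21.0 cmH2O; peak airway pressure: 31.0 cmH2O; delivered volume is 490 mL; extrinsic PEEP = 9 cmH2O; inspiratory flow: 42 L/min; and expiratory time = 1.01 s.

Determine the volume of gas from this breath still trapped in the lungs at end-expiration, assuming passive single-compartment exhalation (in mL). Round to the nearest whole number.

Flow: 42 L/min ÷ 60 = 0.7 L/s.
R = (PIP − Pplat)/V̇ = (31.0 − 21.0) / 0.7 = 10.0/0.7 = 14.286 cmH2O·s/L.
C = Vt/(Pplat − PEEP) = 490.0 / (21.0 − 9) = 490.0/12.0 = 40.833 mL/cmH2O.
τ = R × C = 14.286 × 0.04083 L/cmH2O = 0.5833 s.
Fraction remaining = e^(−Te/τ) = e^(−1.01/0.5833) = 0.177.
Trapped volume = 490.0 × 0.177 = 86.73 mL.

87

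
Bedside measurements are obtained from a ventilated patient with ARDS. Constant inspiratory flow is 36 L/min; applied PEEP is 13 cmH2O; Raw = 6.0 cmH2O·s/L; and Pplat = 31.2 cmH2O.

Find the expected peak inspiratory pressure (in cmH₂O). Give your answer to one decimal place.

Flow: 36 L/min ÷ 60 = 0.6 L/s.
PIP = Pplat + Raw × flow = 31.2 + 6.0 × 0.6 = 31.2 + 3.6 = 34.8 cmH2O.

34.8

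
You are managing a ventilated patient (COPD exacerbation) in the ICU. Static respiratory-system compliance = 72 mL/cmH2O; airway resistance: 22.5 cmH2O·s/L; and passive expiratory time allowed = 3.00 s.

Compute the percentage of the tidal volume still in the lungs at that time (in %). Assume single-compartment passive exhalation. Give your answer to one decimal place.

15.7

τ = R × C = 22.5 × 72 mL/cmH2O = 22.5 × 0.072 L/cmH2O = 1.62 s.
Passive exhalation: V(t)/V₀ = e^(−t/τ) = e^(−3.00/1.62) = 0.1569.
Fraction remaining = 0.1569 → 15.69%.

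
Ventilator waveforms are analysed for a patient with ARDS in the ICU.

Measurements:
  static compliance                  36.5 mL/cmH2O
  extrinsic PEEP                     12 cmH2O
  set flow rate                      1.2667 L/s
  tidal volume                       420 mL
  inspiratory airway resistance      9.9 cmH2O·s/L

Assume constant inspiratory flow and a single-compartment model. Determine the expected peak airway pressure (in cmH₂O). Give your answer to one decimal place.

Equation of motion (constant flow): PIP = Vt/C + R·V̇ + PEEP.
PIP = 420/36.5 + 9.9×1.2667 + 12 = 11.507 + 12.54 + 12 = 36.047 cmH2O.

36.0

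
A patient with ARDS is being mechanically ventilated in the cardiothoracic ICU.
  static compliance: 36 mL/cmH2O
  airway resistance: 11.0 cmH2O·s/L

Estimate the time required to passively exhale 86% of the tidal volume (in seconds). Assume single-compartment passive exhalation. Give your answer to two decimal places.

τ = R × C = 11.0 × 36 mL/cmH2O = 11.0 × 0.036 L/cmH2O = 0.396 s.
Exhaled fraction f = 1 − e^(−t/τ) → t = −τ·ln(1 − f) = −0.396·ln(0.14) = 0.7786 s.

0.78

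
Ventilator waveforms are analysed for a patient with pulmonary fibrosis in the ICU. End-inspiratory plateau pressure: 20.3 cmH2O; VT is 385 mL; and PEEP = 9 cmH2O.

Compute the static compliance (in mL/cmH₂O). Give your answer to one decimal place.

Cstat = Vt / (Pplat − PEEP) = 385 / (20.3 − 9) = 385 / 11.3 = 34.071 mL/cmH2O.

34.1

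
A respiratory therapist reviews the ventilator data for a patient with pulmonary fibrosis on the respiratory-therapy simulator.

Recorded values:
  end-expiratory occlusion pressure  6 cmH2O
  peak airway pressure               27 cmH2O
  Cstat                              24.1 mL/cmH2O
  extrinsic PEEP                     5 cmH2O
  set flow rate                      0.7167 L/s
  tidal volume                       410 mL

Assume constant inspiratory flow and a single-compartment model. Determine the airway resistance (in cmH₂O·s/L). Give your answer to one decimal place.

5.6

Total PEEP = 6 cmH2O (set 5 + intrinsic 1); this is the baseline alveolar pressure.
Equation of motion (constant flow): PIP = Vt/C + R·V̇ + PEEP.
R·V̇ = PIP − Vt/C − PEEP = 27 − 410/24.1 − 6 = 27 − 17.012 − 6 = 3.988 cmH2O.
R = 3.988 / 0.7167 = 5.564 cmH2O·s/L.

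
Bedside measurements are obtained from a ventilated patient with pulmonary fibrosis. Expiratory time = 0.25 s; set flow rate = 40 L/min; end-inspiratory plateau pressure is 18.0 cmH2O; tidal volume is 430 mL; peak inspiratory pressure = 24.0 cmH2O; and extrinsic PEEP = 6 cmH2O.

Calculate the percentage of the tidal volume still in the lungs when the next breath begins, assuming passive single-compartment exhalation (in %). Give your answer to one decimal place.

Flow: 40 L/min ÷ 60 = 0.6667 L/s.
R = (PIP − Pplat)/V̇ = (24.0 − 18.0) / 0.6667 = 6.0/0.6667 = 9.0 cmH2O·s/L.
C = Vt/(Pplat − PEEP) = 430.0 / (18.0 − 6) = 430.0/12.0 = 35.833 mL/cmH2O.
τ = R × C = 9.0 × 0.03583 L/cmH2O = 0.3225 s.
Fraction remaining at end-expiration = e^(−Te/τ) = e^(−0.25/0.3225) = 0.4606 → 46.06%.

46.1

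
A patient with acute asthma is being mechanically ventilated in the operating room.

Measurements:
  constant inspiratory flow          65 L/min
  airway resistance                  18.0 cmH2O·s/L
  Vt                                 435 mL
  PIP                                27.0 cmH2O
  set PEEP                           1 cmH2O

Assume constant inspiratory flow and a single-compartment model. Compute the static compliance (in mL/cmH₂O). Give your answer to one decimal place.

66.9

Flow: 65 L/min ÷ 60 = 1.0833 L/s.
Equation of motion (constant flow): PIP = Vt/C + R·V̇ + PEEP.
Vt/C = PIP − R·V̇ − PEEP = 27.0 − 18.0×1.0833 − 1 = 27.0 − 19.499 − 1 = 6.501 cmH2O.
C = Vt / 6.501 = 435 / 6.501 = 66.913 mL/cmH2O.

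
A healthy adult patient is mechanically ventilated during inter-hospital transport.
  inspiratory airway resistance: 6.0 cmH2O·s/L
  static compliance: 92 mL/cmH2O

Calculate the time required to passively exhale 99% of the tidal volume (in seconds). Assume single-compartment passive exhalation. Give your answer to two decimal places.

2.54

τ = R × C = 6.0 × 92 mL/cmH2O = 6.0 × 0.092 L/cmH2O = 0.552 s.
Exhaled fraction f = 1 − e^(−t/τ) → t = −τ·ln(1 − f) = −0.552·ln(0.01) = 2.542 s.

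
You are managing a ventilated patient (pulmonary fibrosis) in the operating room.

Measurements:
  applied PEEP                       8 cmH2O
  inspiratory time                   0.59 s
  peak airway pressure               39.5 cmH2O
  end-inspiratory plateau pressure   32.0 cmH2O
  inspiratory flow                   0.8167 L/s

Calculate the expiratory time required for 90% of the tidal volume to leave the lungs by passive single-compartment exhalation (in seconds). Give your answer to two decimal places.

0.42

Vt = flow × Ti = 0.8167 L/s × 0.59 s × 1000 mL/L = 481.85 mL.
R = (PIP − Pplat)/V̇ = (39.5 − 32.0) / 0.8167 = 7.5/0.8167 = 9.183 cmH2O·s/L.
C = Vt/(Pplat − PEEP) = 481.85 / (32.0 − 8) = 481.85/24.0 = 20.077 mL/cmH2O.
τ = R × C = 9.183 × 0.02008 L/cmH2O = 0.1844 s.
t = −τ·ln(1 − 0.90) = −0.1844·ln(0.1) = 0.4246 s.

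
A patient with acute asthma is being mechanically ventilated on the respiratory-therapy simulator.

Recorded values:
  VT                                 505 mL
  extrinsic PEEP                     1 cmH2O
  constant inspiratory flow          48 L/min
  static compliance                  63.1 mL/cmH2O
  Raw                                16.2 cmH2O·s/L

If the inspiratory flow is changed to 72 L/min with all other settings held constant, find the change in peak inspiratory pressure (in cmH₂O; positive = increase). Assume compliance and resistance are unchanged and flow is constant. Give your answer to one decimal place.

6.5

Flow: 48 L/min ÷ 60 = 0.8 L/s.
New flow: 72 L/min ÷ 60 = 1.2 L/s.
PIP = Vt/C + R·V̇ + PEEP (constant-flow equation of motion).
Only the resistive term changes: ΔPIP = R × ΔV̇ = 16.2 × (1.2 − 0.8) = 16.2 × 0.4 = 6.48 cmH2O.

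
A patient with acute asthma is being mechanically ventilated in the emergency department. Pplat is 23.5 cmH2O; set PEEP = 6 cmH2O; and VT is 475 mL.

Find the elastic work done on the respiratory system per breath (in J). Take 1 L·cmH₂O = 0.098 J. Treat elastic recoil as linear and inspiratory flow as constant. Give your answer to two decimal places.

0.41

Elastic work ≈ ½ × (Pplat − PEEP) × Vt = 0.5 × (23.5 − 6) × 0.475 L = 0.5 × 17.5 × 0.475 = 4.156 L·cmH2O.
× 0.098 J/(L·cmH2O) → 0.4073 J.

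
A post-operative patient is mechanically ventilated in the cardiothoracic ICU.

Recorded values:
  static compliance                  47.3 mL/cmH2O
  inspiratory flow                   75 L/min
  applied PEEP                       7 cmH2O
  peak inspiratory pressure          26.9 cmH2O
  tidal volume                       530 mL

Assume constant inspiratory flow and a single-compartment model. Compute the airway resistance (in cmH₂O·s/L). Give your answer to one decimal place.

7.0

Flow: 75 L/min ÷ 60 = 1.25 L/s.
Equation of motion (constant flow): PIP = Vt/C + R·V̇ + PEEP.
R·V̇ = PIP − Vt/C − PEEP = 26.9 − 530/47.3 − 7 = 26.9 − 11.205 − 7 = 8.695 cmH2O.
R = 8.695 / 1.25 = 6.956 cmH2O·s/L.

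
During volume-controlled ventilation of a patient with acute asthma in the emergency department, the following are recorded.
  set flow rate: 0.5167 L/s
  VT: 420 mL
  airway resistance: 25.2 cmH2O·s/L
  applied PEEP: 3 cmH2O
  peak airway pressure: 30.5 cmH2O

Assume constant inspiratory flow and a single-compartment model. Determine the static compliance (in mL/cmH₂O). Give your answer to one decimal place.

Equation of motion (constant flow): PIP = Vt/C + R·V̇ + PEEP.
Vt/C = PIP − R·V̇ − PEEP = 30.5 − 25.2×0.5167 − 3 = 30.5 − 13.021 − 3 = 14.479 cmH2O.
C = Vt / 14.479 = 420 / 14.479 = 29.008 mL/cmH2O.

29.0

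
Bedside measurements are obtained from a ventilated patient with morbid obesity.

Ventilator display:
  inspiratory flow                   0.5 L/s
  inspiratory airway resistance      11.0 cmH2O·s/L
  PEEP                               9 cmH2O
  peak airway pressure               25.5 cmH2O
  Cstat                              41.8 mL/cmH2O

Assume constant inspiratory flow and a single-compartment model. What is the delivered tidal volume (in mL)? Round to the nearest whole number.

460

Equation of motion (constant flow): PIP = Vt/C + R·V̇ + PEEP.
Vt/C = PIP − R·V̇ − PEEP = 25.5 − 5.5 − 9 = 11.0 cmH2O.
Vt = C × 11.0 = 41.8 × 11.0 = 459.8 mL.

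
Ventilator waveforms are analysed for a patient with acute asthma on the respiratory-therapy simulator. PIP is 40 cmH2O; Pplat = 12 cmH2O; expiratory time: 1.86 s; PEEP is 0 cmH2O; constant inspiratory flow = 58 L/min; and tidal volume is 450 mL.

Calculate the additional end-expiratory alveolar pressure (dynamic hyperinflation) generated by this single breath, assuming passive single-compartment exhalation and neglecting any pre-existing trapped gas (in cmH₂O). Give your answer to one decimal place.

Flow: 58 L/min ÷ 60 = 0.9667 L/s.
R = (PIP − Pplat)/V̇ = (40 − 12) / 0.9667 = 28.0/0.9667 = 28.965 cmH2O·s/L.
C = Vt/(Pplat − PEEP) = 450.0 / (12 − 0) = 450.0/12.0 = 37.5 mL/cmH2O.
τ = R × C = 28.965 × 0.0375 L/cmH2O = 1.086 s.
Fraction remaining = e^(−Te/τ) = e^(−1.86/1.086) = 0.1804; trapped volume = 450.0 × 0.1804 = 81.18 mL.
Additional alveolar pressure from trapping ≈ V_trapped / C = 81.18 / 37.5 = 2.165 cmH2O.

2.2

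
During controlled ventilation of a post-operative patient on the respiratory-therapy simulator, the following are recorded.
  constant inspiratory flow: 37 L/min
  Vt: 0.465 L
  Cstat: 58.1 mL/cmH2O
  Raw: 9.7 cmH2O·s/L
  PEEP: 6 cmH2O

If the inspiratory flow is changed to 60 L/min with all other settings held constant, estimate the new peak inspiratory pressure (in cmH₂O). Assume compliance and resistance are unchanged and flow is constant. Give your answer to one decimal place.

23.7

Flow: 37 L/min ÷ 60 = 0.6167 L/s.
New flow: 60 L/min ÷ 60 = 1 L/s.
PIP = Vt/C + R·V̇ + PEEP (constant-flow equation of motion).
Only the resistive term changes: ΔPIP = R × ΔV̇ = 9.7 × (1 − 0.6167) = 9.7 × 0.3833 = 3.718 cmH2O.
Original PIP = 465/58.1 + 9.7×0.6167 + 6 = 19.985 cmH2O; new PIP = 19.985 + (3.718) = 23.703 cmH2O.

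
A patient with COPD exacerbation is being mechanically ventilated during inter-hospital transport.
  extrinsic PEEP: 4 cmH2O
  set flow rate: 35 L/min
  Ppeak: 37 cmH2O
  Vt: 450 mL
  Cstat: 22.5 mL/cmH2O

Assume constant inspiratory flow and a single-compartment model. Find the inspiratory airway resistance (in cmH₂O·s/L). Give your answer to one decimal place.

Flow: 35 L/min ÷ 60 = 0.5833 L/s.
Equation of motion (constant flow): PIP = Vt/C + R·V̇ + PEEP.
R·V̇ = PIP − Vt/C − PEEP = 37 − 450/22.5 − 4 = 37 − 20.0 − 4 = 13.0 cmH2O.
R = 13.0 / 0.5833 = 22.287 cmH2O·s/L.

22.3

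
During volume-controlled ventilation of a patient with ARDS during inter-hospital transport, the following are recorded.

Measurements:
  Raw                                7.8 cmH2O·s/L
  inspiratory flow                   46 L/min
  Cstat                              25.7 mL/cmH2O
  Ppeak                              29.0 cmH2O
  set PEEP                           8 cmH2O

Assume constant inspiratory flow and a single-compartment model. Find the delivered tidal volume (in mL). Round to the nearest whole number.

Flow: 46 L/min ÷ 60 = 0.7667 L/s.
Equation of motion (constant flow): PIP = Vt/C + R·V̇ + PEEP.
Vt/C = PIP − R·V̇ − PEEP = 29.0 − 5.98 − 8 = 15.02 cmH2O.
Vt = C × 15.02 = 25.7 × 15.02 = 386.01 mL.

386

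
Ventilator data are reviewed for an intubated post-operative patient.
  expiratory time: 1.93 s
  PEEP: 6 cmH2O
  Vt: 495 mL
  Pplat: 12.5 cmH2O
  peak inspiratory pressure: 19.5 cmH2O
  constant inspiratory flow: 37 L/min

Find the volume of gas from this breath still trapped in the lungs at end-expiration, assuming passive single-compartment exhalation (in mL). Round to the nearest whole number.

53

Flow: 37 L/min ÷ 60 = 0.6167 L/s.
R = (PIP − Pplat)/V̇ = (19.5 − 12.5) / 0.6167 = 7.0/0.6167 = 11.351 cmH2O·s/L.
C = Vt/(Pplat − PEEP) = 495.0 / (12.5 − 6) = 495.0/6.5 = 76.154 mL/cmH2O.
τ = R × C = 11.351 × 0.07615 L/cmH2O = 0.8644 s.
Fraction remaining = e^(−Te/τ) = e^(−1.93/0.8644) = 0.1072.
Trapped volume = 495.0 × 0.1072 = 53.064 mL.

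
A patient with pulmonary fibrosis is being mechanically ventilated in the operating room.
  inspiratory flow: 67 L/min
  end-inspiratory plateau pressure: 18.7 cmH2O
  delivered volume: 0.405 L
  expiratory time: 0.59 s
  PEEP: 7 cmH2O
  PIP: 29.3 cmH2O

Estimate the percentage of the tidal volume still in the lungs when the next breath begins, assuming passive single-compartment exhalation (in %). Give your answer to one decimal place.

Flow: 67 L/min ÷ 60 = 1.1167 L/s.
R = (PIP − Pplat)/V̇ = (29.3 − 18.7) / 1.1167 = 10.6/1.1167 = 9.492 cmH2O·s/L.
C = Vt/(Pplat − PEEP) = 405.0 / (18.7 − 7) = 405.0/11.7 = 34.615 mL/cmH2O.
τ = R × C = 9.492 × 0.03462 L/cmH2O = 0.3286 s.
Fraction remaining at end-expiration = e^(−Te/τ) = e^(−0.59/0.3286) = 0.166 → 16.6%.

16.6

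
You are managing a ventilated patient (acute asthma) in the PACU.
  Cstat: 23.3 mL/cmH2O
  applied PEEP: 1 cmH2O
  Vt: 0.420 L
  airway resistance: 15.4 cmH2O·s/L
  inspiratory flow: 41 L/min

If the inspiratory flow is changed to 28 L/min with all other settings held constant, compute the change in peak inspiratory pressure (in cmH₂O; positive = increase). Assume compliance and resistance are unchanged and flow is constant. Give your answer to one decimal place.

-3.3

Flow: 41 L/min ÷ 60 = 0.6833 L/s.
New flow: 28 L/min ÷ 60 = 0.4667 L/s.
PIP = Vt/C + R·V̇ + PEEP (constant-flow equation of motion).
Only the resistive term changes: ΔPIP = R × ΔV̇ = 15.4 × (0.4667 − 0.6833) = 15.4 × -0.2166 = -3.336 cmH2O.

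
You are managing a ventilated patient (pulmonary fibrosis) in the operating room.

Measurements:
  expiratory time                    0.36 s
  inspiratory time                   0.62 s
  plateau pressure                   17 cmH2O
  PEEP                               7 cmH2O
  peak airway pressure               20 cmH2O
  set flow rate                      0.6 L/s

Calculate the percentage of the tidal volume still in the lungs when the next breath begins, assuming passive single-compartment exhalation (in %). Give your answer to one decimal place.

Vt = flow × Ti = 0.6 L/s × 0.62 s × 1000 mL/L = 372.0 mL.
R = (PIP − Pplat)/V̇ = (20 − 17) / 0.6 = 3.0/0.6 = 5.0 cmH2O·s/L.
C = Vt/(Pplat − PEEP) = 372.0 / (17 − 7) = 372.0/10.0 = 37.2 mL/cmH2O.
τ = R × C = 5.0 × 0.0372 L/cmH2O = 0.186 s.
Fraction remaining at end-expiration = e^(−Te/τ) = e^(−0.36/0.186) = 0.1444 → 14.44%.

14.4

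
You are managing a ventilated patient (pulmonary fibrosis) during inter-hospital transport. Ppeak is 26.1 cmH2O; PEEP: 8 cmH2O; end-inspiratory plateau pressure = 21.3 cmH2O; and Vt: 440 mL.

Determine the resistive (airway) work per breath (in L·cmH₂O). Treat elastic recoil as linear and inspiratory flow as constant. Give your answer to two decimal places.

With constant inspiratory flow the resistive pressure is constant at PIP − Pplat = 26.1 − 21.3 = 4.8 cmH2O, so resistive work = 4.8 × 0.440 = 2.112 L·cmH2O.

2.11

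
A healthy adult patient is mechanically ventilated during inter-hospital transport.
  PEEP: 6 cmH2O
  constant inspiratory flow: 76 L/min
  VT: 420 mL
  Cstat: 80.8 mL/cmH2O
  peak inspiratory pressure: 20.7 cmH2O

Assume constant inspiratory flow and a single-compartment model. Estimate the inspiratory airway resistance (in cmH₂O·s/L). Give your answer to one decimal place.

7.5

Flow: 76 L/min ÷ 60 = 1.2667 L/s.
Equation of motion (constant flow): PIP = Vt/C + R·V̇ + PEEP.
R·V̇ = PIP − Vt/C − PEEP = 20.7 − 420/80.8 − 6 = 20.7 − 5.198 − 6 = 9.502 cmH2O.
R = 9.502 / 1.2667 = 7.501 cmH2O·s/L.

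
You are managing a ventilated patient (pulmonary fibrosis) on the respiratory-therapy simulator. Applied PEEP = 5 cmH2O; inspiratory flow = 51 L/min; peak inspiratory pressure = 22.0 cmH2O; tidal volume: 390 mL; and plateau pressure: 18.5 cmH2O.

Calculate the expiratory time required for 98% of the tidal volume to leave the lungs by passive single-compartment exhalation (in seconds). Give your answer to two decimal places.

Flow: 51 L/min ÷ 60 = 0.85 L/s.
R = (PIP − Pplat)/V̇ = (22.0 − 18.5) / 0.85 = 3.5/0.85 = 4.118 cmH2O·s/L.
C = Vt/(Pplat − PEEP) = 390.0 / (18.5 − 5) = 390.0/13.5 = 28.889 mL/cmH2O.
τ = R × C = 4.118 × 0.02889 L/cmH2O = 0.119 s.
t = −τ·ln(1 − 0.98) = −0.119·ln(0.02) = 0.4655 s.

0.47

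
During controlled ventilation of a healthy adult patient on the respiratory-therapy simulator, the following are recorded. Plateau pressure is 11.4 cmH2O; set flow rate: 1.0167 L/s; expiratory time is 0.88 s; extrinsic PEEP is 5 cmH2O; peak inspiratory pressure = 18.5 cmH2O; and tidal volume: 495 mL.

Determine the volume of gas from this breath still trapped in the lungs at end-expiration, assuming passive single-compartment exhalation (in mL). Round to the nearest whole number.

R = (PIP − Pplat)/V̇ = (18.5 − 11.4) / 1.0167 = 7.1/1.0167 = 6.983 cmH2O·s/L.
C = Vt/(Pplat − PEEP) = 495.0 / (11.4 − 5) = 495.0/6.4 = 77.344 mL/cmH2O.
τ = R × C = 6.983 × 0.07734 L/cmH2O = 0.5401 s.
Fraction remaining = e^(−Te/τ) = e^(−0.88/0.5401) = 0.1961.
Trapped volume = 495.0 × 0.1961 = 97.07 mL.

97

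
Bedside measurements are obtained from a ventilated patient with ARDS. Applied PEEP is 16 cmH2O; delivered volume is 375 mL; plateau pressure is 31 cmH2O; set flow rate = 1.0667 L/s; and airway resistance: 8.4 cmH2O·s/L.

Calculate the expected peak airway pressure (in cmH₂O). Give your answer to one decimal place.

PIP = Pplat + Raw × flow = 31 + 8.4 × 1.0667 = 31 + 8.96 = 39.96 cmH2O.

40.0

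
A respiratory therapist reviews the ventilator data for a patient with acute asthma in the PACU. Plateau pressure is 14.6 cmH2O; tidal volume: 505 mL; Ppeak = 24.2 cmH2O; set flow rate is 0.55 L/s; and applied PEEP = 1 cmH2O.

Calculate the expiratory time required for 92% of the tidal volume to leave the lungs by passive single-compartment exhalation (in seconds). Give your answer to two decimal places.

R = (PIP − Pplat)/V̇ = (24.2 − 14.6) / 0.55 = 9.6/0.55 = 17.455 cmH2O·s/L.
C = Vt/(Pplat − PEEP) = 505.0 / (14.6 − 1) = 505.0/13.6 = 37.132 mL/cmH2O.
τ = R × C = 17.455 × 0.03713 L/cmH2O = 0.6481 s.
t = −τ·ln(1 − 0.92) = −0.6481·ln(0.08) = 1.637 s.

1.64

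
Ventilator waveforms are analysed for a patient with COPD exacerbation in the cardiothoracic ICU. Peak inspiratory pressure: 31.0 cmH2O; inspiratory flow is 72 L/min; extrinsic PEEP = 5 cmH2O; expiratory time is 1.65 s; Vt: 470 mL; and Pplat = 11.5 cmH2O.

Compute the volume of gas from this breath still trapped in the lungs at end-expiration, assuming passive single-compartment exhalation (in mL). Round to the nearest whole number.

Flow: 72 L/min ÷ 60 = 1.2 L/s.
R = (PIP − Pplat)/V̇ = (31.0 − 11.5) / 1.2 = 19.5/1.2 = 16.25 cmH2O·s/L.
C = Vt/(Pplat − PEEP) = 470.0 / (11.5 − 5) = 470.0/6.5 = 72.308 mL/cmH2O.
τ = R × C = 16.25 × 0.07231 L/cmH2O = 1.175 s.
Fraction remaining = e^(−Te/τ) = e^(−1.65/1.175) = 0.2455.
Trapped volume = 470.0 × 0.2455 = 115.39 mL.

115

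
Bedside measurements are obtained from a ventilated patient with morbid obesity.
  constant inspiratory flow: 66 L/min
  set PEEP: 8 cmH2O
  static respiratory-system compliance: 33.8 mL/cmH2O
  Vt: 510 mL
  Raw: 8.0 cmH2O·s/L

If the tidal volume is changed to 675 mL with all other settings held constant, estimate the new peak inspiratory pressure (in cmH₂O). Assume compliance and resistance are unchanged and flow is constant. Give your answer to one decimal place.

36.8

Flow: 66 L/min ÷ 60 = 1.1 L/s.
PIP = Vt/C + R·V̇ + PEEP (constant-flow equation of motion).
Only the elastic term changes: ΔPIP = ΔVt / C = (675 − 510) / 33.8 = 4.882 cmH2O.
Original PIP = 510/33.8 + 8.0×1.1 + 8 = 31.889 cmH2O; new PIP = 31.889 + (4.882) = 36.771 cmH2O.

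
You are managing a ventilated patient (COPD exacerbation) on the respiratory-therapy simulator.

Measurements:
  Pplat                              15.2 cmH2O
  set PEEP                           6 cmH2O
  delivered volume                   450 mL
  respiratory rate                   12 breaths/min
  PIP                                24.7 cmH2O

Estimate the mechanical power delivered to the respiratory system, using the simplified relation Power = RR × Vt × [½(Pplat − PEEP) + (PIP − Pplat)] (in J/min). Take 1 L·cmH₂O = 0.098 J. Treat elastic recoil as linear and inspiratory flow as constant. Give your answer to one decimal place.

7.5

Per-breath work = Vt × [½(Pplat−PEEP) + (PIP−Pplat)] = 0.450 × [0.5×9.2 + 9.5] = 0.450 × 14.1 = 6.345 L·cmH2O.
Power = 12 × 6.345 = 76.14 L·cmH2O/min.
× 0.098 J/(L·cmH2O) → 7.462 J/min.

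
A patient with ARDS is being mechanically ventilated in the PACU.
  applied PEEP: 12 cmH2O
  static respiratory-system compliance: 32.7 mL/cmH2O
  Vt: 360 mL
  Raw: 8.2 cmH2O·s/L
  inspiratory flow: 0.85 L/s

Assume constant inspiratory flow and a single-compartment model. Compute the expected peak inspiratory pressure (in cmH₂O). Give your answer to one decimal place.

30.0

Equation of motion (constant flow): PIP = Vt/C + R·V̇ + PEEP.
PIP = 360/32.7 + 8.2×0.85 + 12 = 11.009 + 6.97 + 12 = 29.979 cmH2O.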